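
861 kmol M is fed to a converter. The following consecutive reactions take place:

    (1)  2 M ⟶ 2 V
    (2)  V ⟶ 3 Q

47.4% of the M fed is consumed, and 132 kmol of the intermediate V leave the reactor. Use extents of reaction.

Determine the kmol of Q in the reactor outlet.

828 kmol

Conversion of M: M consumed = 2ξ₁ = 0.474 × 861 → ξ₁ = 204.1 kmol.
V balance: n_V = 0 + 2ξ₁ − 1ξ₂ = 132 → ξ₂ = (2·204.1 − 132)/1 = 276.1 kmol.
Outlet amounts (n = n₀ + Σ ν·ξ):
  M: 861 − 2(204.1) = 452.9
  V: 0 + 2(204.1) − 1(276.1) = 132
  Q: 0 + 3(276.1) = 828.3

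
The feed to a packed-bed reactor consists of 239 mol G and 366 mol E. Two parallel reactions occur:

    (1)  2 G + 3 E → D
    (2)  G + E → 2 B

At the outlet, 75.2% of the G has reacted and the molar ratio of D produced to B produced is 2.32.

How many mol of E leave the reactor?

Conversion of G: G consumed = 0.752 × 239 = 179.7 mol = 2ξ₁ + 1ξ₂.
Selectivity: 1ξ₁ / (2ξ₂) = 2.32 → ξ₁ = 4.64 ξ₂.
Substitute: (2·4.64 + 1) ξ₂ = 179.7 → ξ₂ = 17.48 mol, ξ₁ = 81.12 mol.
Outlet amounts (n = n₀ + Σ ν·ξ):
  G: 239 − 2(81.12) − 1(17.48) = 59.27
  E: 366 − 3(81.12) − 1(17.48) = 105.1
  D: 0 + 1(81.12) = 81.12
  B: 0 + 2(17.48) = 34.97

105 mol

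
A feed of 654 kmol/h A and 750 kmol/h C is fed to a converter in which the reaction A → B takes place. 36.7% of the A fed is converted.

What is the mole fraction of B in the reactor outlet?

0.171

A reacted = 0.367 × 654 = 240 kmol/h; ν_A = −1, so ξ = 240/1 = 240 kmol/h.
Outlet amounts (n = n₀ + ν ξ):
  A: 654 − 1(240) = 414
  B: 0 + 1(240) = 240
  C: 750 (inert)
Total out = 1404 kmol/h; y_B = 240 / 1404 = 0.171.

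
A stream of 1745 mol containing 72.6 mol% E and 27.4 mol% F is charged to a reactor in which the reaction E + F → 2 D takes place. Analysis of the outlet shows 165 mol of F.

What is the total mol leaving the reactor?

1740 mol

For F: n = n₀ − 1ξ → 165 = 478.1 − 1ξ, giving ξ = 313.1 mol.
Outlet amounts (n = n₀ + ν ξ):
  E: 1267 − 1(313.1) = 953.7
  F: 478.1 − 1(313.1) = 165
  D: 0 + 2(313.1) = 626.3
Total out = 953.7 + 165 + 626.3 = 1745 mol.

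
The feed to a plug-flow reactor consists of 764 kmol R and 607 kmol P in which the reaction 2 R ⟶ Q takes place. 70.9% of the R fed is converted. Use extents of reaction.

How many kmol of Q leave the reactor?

271 kmol

R reacted = 0.709 × 764 = 541.7 kmol; ν_R = −2, so ξ = 541.7/2 = 270.8 kmol.
Outlet amounts (n = n₀ + ν ξ):
  R: 764 − 2(270.8) = 222.3
  Q: 0 + 1(270.8) = 270.8
  P: 607 (inert)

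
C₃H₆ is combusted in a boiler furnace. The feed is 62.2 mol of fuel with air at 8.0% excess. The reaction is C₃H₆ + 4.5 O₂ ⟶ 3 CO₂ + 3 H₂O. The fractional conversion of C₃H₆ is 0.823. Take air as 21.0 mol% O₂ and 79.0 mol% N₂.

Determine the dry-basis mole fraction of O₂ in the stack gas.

0.0524

Stoichiometric O₂ = 4.5 × 62.2 = 279.9 mol; O₂ fed = 279.9 × 1.080 = 302.3 mol.
N₂ fed = 302.3 × 79/21 = 1137 mol.
Fuel reacted = 0.823 × 62.2 → ξ = 51.19 mol.
Outlet (n = n₀ + ν ξ):
  C₃H₆: 62.2 − 1(51.19) = 11.01
  O₂: 302.3 − 4.5(51.19) = 71.93
  N₂: 1137 (inert)
  CO₂: 0 + 3(51.19) = 153.6
  H₂O: 0 + 3(51.19) = 153.6
Dry total = 1374 mol; y_O₂ (dry) = 71.93 / 1374 = 0.05237.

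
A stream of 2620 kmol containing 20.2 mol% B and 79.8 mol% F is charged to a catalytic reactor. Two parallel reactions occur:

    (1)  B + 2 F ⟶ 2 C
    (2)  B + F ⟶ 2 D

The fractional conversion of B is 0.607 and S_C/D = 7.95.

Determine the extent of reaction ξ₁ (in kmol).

Conversion of B: B consumed = 0.607 × 529.2 = 321.2 kmol = 1ξ₁ + 1ξ₂.
Selectivity: 2ξ₁ / (2ξ₂) = 7.95 → ξ₁ = 7.95 ξ₂.
Substitute: (1·7.95 + 1) ξ₂ = 321.2 → ξ₂ = 35.89 kmol, ξ₁ = 285.4 kmol.
Outlet amounts (n = n₀ + Σ ν·ξ):
  B: 529.2 − 1(285.4) − 1(35.89) = 208
  F: 2091 − 2(285.4) − 1(35.89) = 1484
  C: 0 + 2(285.4) = 570.7
  D: 0 + 2(35.89) = 71.79

ξ₁ = 285 kmol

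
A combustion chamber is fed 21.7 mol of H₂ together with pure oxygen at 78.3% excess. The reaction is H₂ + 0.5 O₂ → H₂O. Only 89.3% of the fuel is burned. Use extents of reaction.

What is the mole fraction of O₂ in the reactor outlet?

0.308

Stoichiometric O₂ = 0.5 × 21.7 = 10.85 mol; O₂ fed = 10.85 × 1.783 = 19.35 mol.
Fuel reacted = 0.893 × 21.7 → ξ = 19.38 mol.
Outlet (n = n₀ + ν ξ):
  H₂: 21.7 − 1(19.38) = 2.322
  O₂: 19.35 − 0.5(19.38) = 9.656
  H₂O: 0 + 1(19.38) = 19.38
Total out = 31.36 mol; y_O₂ = 9.656 / 31.36 = 0.308.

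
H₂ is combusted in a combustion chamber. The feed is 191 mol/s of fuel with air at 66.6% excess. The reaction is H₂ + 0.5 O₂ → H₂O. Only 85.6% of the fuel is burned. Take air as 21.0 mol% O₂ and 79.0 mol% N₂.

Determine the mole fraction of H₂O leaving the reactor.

Stoichiometric O₂ = 0.5 × 191 = 95.5 mol/s; O₂ fed = 95.5 × 1.666 = 159.1 mol/s.
N₂ fed = 159.1 × 79/21 = 598.5 mol/s.
Fuel reacted = 0.856 × 191 → ξ = 163.5 mol/s.
Outlet (n = n₀ + ν ξ):
  H₂: 191 − 1(163.5) = 27.5
  O₂: 159.1 − 0.5(163.5) = 77.35
  N₂: 598.5 (inert)
  H₂O: 0 + 1(163.5) = 163.5
Total out = 866.9 mol/s; y_H₂O = 163.5 / 866.9 = 0.1886.

0.189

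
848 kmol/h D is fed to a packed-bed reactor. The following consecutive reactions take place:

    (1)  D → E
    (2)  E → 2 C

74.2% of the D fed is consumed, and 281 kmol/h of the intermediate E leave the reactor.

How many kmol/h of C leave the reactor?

Conversion of D: D consumed = 1ξ₁ = 0.742 × 848 → ξ₁ = 629.2 kmol/h.
E balance: n_E = 0 + 1ξ₁ − 1ξ₂ = 281 → ξ₂ = (1·629.2 − 281)/1 = 348.2 kmol/h.
Outlet amounts (n = n₀ + Σ ν·ξ):
  D: 848 − 1(629.2) = 218.8
  E: 0 + 1(629.2) − 1(348.2) = 281
  C: 0 + 2(348.2) = 696.4

696 kmol/h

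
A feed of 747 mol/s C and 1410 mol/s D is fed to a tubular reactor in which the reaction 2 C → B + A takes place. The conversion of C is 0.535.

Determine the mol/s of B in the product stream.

C reacted = 0.535 × 747 = 399.6 mol/s; ν_C = −2, so ξ = 399.6/2 = 199.8 mol/s.
Outlet amounts (n = n₀ + ν ξ):
  C: 747 − 2(199.8) = 347.4
  B: 0 + 1(199.8) = 199.8
  A: 0 + 1(199.8) = 199.8
  D: 1410 (inert)

200 mol/s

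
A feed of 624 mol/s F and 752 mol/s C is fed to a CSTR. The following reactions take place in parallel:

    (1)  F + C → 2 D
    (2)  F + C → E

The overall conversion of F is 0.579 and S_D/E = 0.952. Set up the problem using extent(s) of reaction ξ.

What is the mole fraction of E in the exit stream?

0.216

Conversion of F: F consumed = 0.579 × 624 = 361.3 mol/s = 1ξ₁ + 1ξ₂.
Selectivity: 2ξ₁ / (1ξ₂) = 0.952 → ξ₁ = 0.476 ξ₂.
Substitute: (1·0.476 + 1) ξ₂ = 361.3 → ξ₂ = 244.8 mol/s, ξ₁ = 116.5 mol/s.
Outlet amounts (n = n₀ + Σ ν·ξ):
  F: 624 − 1(116.5) − 1(244.8) = 262.7
  C: 752 − 1(116.5) − 1(244.8) = 390.7
  D: 0 + 2(116.5) = 233
  E: 0 + 1(244.8) = 244.8
Total out = 1131 mol/s; y_E = 244.8 / 1131 = 0.2164.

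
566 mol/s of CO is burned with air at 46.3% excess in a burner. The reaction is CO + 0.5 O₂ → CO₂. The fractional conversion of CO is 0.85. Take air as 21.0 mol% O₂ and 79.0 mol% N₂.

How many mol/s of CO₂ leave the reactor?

481 mol/s

Stoichiometric O₂ = 0.5 × 566 = 283 mol/s; O₂ fed = 283 × 1.463 = 414 mol/s.
N₂ fed = 414 × 79/21 = 1558 mol/s.
Fuel reacted = 0.85 × 566 → ξ = 481.1 mol/s.
Outlet (n = n₀ + ν ξ):
  CO: 566 − 1(481.1) = 84.9
  O₂: 414 − 0.5(481.1) = 173.5
  N₂: 1558 (inert)
  CO₂: 0 + 1(481.1) = 481.1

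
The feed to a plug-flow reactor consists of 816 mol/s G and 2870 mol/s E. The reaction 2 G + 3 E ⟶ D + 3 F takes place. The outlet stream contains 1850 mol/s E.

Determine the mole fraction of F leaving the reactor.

For E: n = n₀ − 3ξ → 1850 = 2870 − 3ξ, giving ξ = 340 mol/s.
Outlet amounts (n = n₀ + ν ξ):
  G: 816 − 2(340) = 136
  E: 2870 − 3(340) = 1850
  D: 0 + 1(340) = 340
  F: 0 + 3(340) = 1020
Total out = 3346 mol/s; y_F = 1020 / 3346 = 0.3048.

0.305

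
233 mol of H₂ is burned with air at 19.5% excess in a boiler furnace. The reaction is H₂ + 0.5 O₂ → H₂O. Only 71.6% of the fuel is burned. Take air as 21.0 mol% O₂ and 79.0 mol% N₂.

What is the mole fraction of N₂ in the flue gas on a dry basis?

Stoichiometric O₂ = 0.5 × 233 = 116.5 mol; O₂ fed = 116.5 × 1.195 = 139.2 mol.
N₂ fed = 139.2 × 79/21 = 523.7 mol.
Fuel reacted = 0.716 × 233 → ξ = 166.8 mol.
Outlet (n = n₀ + ν ξ):
  H₂: 233 − 1(166.8) = 66.17
  O₂: 139.2 − 0.5(166.8) = 55.8
  N₂: 523.7 (inert)
  H₂O: 0 + 1(166.8) = 166.8
Dry total = 645.7 mol; y_N₂ (dry) = 523.7 / 645.7 = 0.8111.

0.811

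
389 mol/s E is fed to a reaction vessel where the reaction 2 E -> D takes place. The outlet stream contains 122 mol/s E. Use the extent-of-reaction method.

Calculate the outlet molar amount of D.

134 mol/s

For E: n = n₀ − 2ξ → 122 = 389 − 2ξ, giving ξ = 133.5 mol/s.
Outlet amounts (n = n₀ + ν ξ):
  E: 389 − 2(133.5) = 122
  D: 0 + 1(133.5) = 133.5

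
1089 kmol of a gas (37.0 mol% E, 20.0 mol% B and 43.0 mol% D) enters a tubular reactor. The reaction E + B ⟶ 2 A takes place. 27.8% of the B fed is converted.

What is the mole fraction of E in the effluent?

B reacted = 0.278 × 217.8 = 60.55 kmol; ν_B = −1, so ξ = 60.55/1 = 60.55 kmol.
Outlet amounts (n = n₀ + ν ξ):
  E: 402.9 − 1(60.55) = 342.4
  B: 217.8 − 1(60.55) = 157.3
  A: 0 + 2(60.55) = 121.1
  D: 468.3 (inert)
Total out = 1089 kmol; y_E = 342.4 / 1089 = 0.3144.

0.314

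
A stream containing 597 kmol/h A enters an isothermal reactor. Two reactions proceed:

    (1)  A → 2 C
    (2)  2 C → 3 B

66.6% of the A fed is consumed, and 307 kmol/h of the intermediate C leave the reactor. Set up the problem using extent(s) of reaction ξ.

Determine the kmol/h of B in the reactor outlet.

Conversion of A: A consumed = 1ξ₁ = 0.666 × 597 → ξ₁ = 397.6 kmol/h.
C balance: n_C = 0 + 2ξ₁ − 2ξ₂ = 307 → ξ₂ = (2·397.6 − 307)/2 = 244.1 kmol/h.
Outlet amounts (n = n₀ + Σ ν·ξ):
  A: 597 − 1(397.6) = 199.4
  C: 0 + 2(397.6) − 2(244.1) = 307
  B: 0 + 3(244.1) = 732.3

732 kmol/h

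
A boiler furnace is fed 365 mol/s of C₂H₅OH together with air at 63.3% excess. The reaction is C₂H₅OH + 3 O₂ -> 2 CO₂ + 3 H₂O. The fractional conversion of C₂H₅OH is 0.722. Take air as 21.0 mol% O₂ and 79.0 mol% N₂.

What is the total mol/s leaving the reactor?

9140 mol/s

Stoichiometric O₂ = 3 × 365 = 1095 mol/s; O₂ fed = 1095 × 1.633 = 1788 mol/s.
N₂ fed = 1788 × 79/21 = 6727 mol/s.
Fuel reacted = 0.722 × 365 → ξ = 263.5 mol/s.
Outlet (n = n₀ + ν ξ):
  C₂H₅OH: 365 − 1(263.5) = 101.5
  O₂: 1788 − 3(263.5) = 997.5
  N₂: 6727 (inert)
  CO₂: 0 + 2(263.5) = 527.1
  H₂O: 0 + 3(263.5) = 790.6
Total out = 101.5 + 997.5 + 6727 + 527.1 + 790.6 = 9143 mol/s.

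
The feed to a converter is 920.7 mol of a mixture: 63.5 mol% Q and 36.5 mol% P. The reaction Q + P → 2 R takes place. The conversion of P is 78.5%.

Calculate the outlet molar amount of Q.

P reacted = 0.785 × 336.1 = 263.8 mol; ν_P = −1, so ξ = 263.8/1 = 263.8 mol.
Outlet amounts (n = n₀ + ν ξ):
  Q: 584.6 − 1(263.8) = 320.8
  P: 336.1 − 1(263.8) = 72.25
  R: 0 + 2(263.8) = 527.6

321 mol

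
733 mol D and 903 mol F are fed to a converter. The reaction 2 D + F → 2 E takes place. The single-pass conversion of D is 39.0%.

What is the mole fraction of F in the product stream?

0.509

D reacted = 0.39 × 733 = 285.9 mol; ν_D = −2, so ξ = 285.9/2 = 142.9 mol.
Outlet amounts (n = n₀ + ν ξ):
  D: 733 − 2(142.9) = 447.1
  F: 903 − 1(142.9) = 760.1
  E: 0 + 2(142.9) = 285.9
Total out = 1493 mol; y_F = 760.1 / 1493 = 0.5091.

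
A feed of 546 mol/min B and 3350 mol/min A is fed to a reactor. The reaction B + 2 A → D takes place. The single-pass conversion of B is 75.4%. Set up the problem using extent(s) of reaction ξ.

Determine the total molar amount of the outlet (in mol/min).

B reacted = 0.754 × 546 = 411.7 mol/min; ν_B = −1, so ξ = 411.7/1 = 411.7 mol/min.
Outlet amounts (n = n₀ + ν ξ):
  B: 546 − 1(411.7) = 134.3
  A: 3350 − 2(411.7) = 2527
  D: 0 + 1(411.7) = 411.7
Total out = 134.3 + 2527 + 411.7 = 3073 mol/min.

3070 mol/min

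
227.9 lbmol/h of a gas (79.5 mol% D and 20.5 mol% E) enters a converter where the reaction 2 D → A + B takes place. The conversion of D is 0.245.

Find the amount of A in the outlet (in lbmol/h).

D reacted = 0.245 × 181.2 = 44.39 lbmol/h; ν_D = −2, so ξ = 44.39/2 = 22.19 lbmol/h.
Outlet amounts (n = n₀ + ν ξ):
  D: 181.2 − 2(22.19) = 136.8
  A: 0 + 1(22.19) = 22.19
  B: 0 + 1(22.19) = 22.19
  E: 46.72 (inert)

22.2 lbmol/h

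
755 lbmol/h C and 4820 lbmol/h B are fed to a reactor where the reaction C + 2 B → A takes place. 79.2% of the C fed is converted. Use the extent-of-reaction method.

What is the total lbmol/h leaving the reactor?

4380 lbmol/h

C reacted = 0.792 × 755 = 598 lbmol/h; ν_C = −1, so ξ = 598/1 = 598 lbmol/h.
Outlet amounts (n = n₀ + ν ξ):
  C: 755 − 1(598) = 157
  B: 4820 − 2(598) = 3624
  A: 0 + 1(598) = 598
Total out = 157 + 3624 + 598 = 4379 lbmol/h.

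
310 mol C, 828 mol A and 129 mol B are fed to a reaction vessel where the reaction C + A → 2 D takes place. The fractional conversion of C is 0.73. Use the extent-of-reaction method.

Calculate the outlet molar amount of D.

453 mol

C reacted = 0.73 × 310 = 226.3 mol; ν_C = −1, so ξ = 226.3/1 = 226.3 mol.
Outlet amounts (n = n₀ + ν ξ):
  C: 310 − 1(226.3) = 83.7
  A: 828 − 1(226.3) = 601.7
  D: 0 + 2(226.3) = 452.6
  B: 129 (inert)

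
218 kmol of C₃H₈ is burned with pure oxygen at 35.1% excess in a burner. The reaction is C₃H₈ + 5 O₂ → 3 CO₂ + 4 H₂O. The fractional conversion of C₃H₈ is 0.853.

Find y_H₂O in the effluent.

Stoichiometric O₂ = 5 × 218 = 1090 kmol; O₂ fed = 1090 × 1.351 = 1473 kmol.
Fuel reacted = 0.853 × 218 → ξ = 186 kmol.
Outlet (n = n₀ + ν ξ):
  C₃H₈: 218 − 1(186) = 32.05
  O₂: 1473 − 5(186) = 542.8
  CO₂: 0 + 3(186) = 557.9
  H₂O: 0 + 4(186) = 743.8
Total out = 1877 kmol; y_H₂O = 743.8 / 1877 = 0.3964.

0.396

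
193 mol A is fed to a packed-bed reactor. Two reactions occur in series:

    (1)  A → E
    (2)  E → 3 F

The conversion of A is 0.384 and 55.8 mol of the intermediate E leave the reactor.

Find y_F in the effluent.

Conversion of A: A consumed = 1ξ₁ = 0.384 × 193 → ξ₁ = 74.11 mol.
E balance: n_E = 0 + 1ξ₁ − 1ξ₂ = 55.8 → ξ₂ = (1·74.11 − 55.8)/1 = 18.31 mol.
Outlet amounts (n = n₀ + Σ ν·ξ):
  A: 193 − 1(74.11) = 118.9
  E: 0 + 1(74.11) − 1(18.31) = 55.8
  F: 0 + 3(18.31) = 54.94
Total out = 229.6 mol; y_F = 54.94 / 229.6 = 0.2392.

0.239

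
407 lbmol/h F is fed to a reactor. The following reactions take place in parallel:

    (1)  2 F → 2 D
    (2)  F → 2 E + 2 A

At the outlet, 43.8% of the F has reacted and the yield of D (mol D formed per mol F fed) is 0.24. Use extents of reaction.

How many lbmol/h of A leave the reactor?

Yield of D: 2ξ₁ / 407 = 0.24 → ξ₁ = 48.84 lbmol/h.
Conversion of F: 2ξ₁ + 1ξ₂ = 0.438 × 407 = 178.3 → ξ₂ = 80.59 lbmol/h.
Outlet amounts (n = n₀ + Σ ν·ξ):
  F: 407 − 2(48.84) − 1(80.59) = 228.7
  D: 0 + 2(48.84) = 97.68
  E: 0 + 2(80.59) = 161.2
  A: 0 + 2(80.59) = 161.2

161 lbmol/h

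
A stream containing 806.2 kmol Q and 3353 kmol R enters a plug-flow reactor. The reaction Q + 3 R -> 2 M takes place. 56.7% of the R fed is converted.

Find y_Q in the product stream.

R reacted = 0.567 × 3353 = 1901 kmol; ν_R = −3, so ξ = 1901/3 = 633.7 kmol.
Outlet amounts (n = n₀ + ν ξ):
  Q: 806.2 − 1(633.7) = 172.5
  R: 3353 − 3(633.7) = 1452
  M: 0 + 2(633.7) = 1267
Total out = 2892 kmol; y_Q = 172.5 / 2892 = 0.05965.

0.0596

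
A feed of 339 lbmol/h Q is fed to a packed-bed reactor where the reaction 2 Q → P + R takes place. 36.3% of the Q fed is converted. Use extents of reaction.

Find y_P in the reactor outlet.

0.181

Q reacted = 0.363 × 339 = 123.1 lbmol/h; ν_Q = −2, so ξ = 123.1/2 = 61.53 lbmol/h.
Outlet amounts (n = n₀ + ν ξ):
  Q: 339 − 2(61.53) = 215.9
  P: 0 + 1(61.53) = 61.53
  R: 0 + 1(61.53) = 61.53
Total out = 339 lbmol/h; y_P = 61.53 / 339 = 0.1815.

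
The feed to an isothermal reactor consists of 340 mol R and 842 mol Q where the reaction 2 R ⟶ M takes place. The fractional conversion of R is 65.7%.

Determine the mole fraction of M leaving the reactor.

0.104

R reacted = 0.657 × 340 = 223.4 mol; ν_R = −2, so ξ = 223.4/2 = 111.7 mol.
Outlet amounts (n = n₀ + ν ξ):
  R: 340 − 2(111.7) = 116.6
  M: 0 + 1(111.7) = 111.7
  Q: 842 (inert)
Total out = 1070 mol; y_M = 111.7 / 1070 = 0.1044.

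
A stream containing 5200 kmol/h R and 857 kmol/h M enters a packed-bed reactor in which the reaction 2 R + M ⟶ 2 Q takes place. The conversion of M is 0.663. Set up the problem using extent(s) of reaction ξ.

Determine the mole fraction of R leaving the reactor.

M reacted = 0.663 × 857 = 568.2 kmol/h; ν_M = −1, so ξ = 568.2/1 = 568.2 kmol/h.
Outlet amounts (n = n₀ + ν ξ):
  R: 5200 − 2(568.2) = 4064
  M: 857 − 1(568.2) = 288.8
  Q: 0 + 2(568.2) = 1136
Total out = 5489 kmol/h; y_R = 4064 / 5489 = 0.7403.

0.74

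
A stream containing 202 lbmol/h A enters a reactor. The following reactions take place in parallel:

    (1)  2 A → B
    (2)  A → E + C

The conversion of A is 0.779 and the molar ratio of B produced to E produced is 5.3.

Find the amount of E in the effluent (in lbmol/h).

13.6 lbmol/h

Conversion of A: A consumed = 0.779 × 202 = 157.4 lbmol/h = 2ξ₁ + 1ξ₂.
Selectivity: 1ξ₁ / (1ξ₂) = 5.3 → ξ₁ = 5.3 ξ₂.
Substitute: (2·5.3 + 1) ξ₂ = 157.4 → ξ₂ = 13.57 lbmol/h, ξ₁ = 71.9 lbmol/h.
Outlet amounts (n = n₀ + Σ ν·ξ):
  A: 202 − 2(71.9) − 1(13.57) = 44.64
  B: 0 + 1(71.9) = 71.9
  E: 0 + 1(13.57) = 13.57
  C: 0 + 1(13.57) = 13.57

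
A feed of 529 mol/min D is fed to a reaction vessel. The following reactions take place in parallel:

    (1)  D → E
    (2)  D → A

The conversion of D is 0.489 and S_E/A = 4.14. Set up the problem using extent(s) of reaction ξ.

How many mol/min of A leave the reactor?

Conversion of D: D consumed = 0.489 × 529 = 258.7 mol/min = 1ξ₁ + 1ξ₂.
Selectivity: 1ξ₁ / (1ξ₂) = 4.14 → ξ₁ = 4.14 ξ₂.
Substitute: (1·4.14 + 1) ξ₂ = 258.7 → ξ₂ = 50.33 mol/min, ξ₁ = 208.4 mol/min.
Outlet amounts (n = n₀ + Σ ν·ξ):
  D: 529 − 1(208.4) − 1(50.33) = 270.3
  E: 0 + 1(208.4) = 208.4
  A: 0 + 1(50.33) = 50.33

50.3 mol/min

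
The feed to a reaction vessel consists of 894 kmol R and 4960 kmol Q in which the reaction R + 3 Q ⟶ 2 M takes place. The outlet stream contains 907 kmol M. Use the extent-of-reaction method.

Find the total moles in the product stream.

4950 kmol

For M: n = n₀ + 2ξ → 907 = 0 + 2ξ, giving ξ = 453.5 kmol.
Outlet amounts (n = n₀ + ν ξ):
  R: 894 − 1(453.5) = 440.5
  Q: 4960 − 3(453.5) = 3600
  M: 0 + 2(453.5) = 907
Total out = 440.5 + 3600 + 907 = 4947 kmol.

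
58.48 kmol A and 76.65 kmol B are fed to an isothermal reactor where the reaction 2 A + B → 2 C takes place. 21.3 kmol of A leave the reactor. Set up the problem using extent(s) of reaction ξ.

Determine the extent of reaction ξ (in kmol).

ξ = 18.6 kmol

For A: n = n₀ − 2ξ → 21.3 = 58.48 − 2ξ, giving ξ = 18.59 kmol.
Outlet amounts (n = n₀ + ν ξ):
  A: 58.48 − 2(18.59) = 21.3
  B: 76.65 − 1(18.59) = 58.06
  C: 0 + 2(18.59) = 37.18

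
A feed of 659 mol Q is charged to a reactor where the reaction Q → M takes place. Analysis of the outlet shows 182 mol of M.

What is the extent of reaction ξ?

ξ = 182 mol

For M: n = n₀ + 1ξ → 182 = 0 + 1ξ, giving ξ = 182 mol.
Outlet amounts (n = n₀ + ν ξ):
  Q: 659 − 1(182) = 477
  M: 0 + 1(182) = 182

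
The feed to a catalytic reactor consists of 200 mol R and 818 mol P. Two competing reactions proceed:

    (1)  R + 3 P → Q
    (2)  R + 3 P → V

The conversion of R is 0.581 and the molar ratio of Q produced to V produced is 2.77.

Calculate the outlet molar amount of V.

30.8 mol

Conversion of R: R consumed = 0.581 × 200 = 116.2 mol = 1ξ₁ + 1ξ₂.
Selectivity: 1ξ₁ / (1ξ₂) = 2.77 → ξ₁ = 2.77 ξ₂.
Substitute: (1·2.77 + 1) ξ₂ = 116.2 → ξ₂ = 30.82 mol, ξ₁ = 85.38 mol.
Outlet amounts (n = n₀ + Σ ν·ξ):
  R: 200 − 1(85.38) − 1(30.82) = 83.8
  P: 818 − 3(85.38) − 3(30.82) = 469.4
  Q: 0 + 1(85.38) = 85.38
  V: 0 + 1(30.82) = 30.82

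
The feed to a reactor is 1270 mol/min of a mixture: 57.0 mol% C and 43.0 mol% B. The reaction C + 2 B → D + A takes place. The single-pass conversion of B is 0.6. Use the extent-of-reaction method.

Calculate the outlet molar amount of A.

B reacted = 0.6 × 546.1 = 327.7 mol/min; ν_B = −2, so ξ = 327.7/2 = 163.8 mol/min.
Outlet amounts (n = n₀ + ν ξ):
  C: 723.9 − 1(163.8) = 560.1
  B: 546.1 − 2(163.8) = 218.4
  D: 0 + 1(163.8) = 163.8
  A: 0 + 1(163.8) = 163.8

164 mol/min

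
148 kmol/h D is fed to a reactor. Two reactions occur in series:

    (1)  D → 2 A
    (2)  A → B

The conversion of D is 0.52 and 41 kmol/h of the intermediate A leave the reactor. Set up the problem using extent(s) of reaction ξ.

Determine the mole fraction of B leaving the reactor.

0.502

Conversion of D: D consumed = 1ξ₁ = 0.52 × 148 → ξ₁ = 76.96 kmol/h.
A balance: n_A = 0 + 2ξ₁ − 1ξ₂ = 41 → ξ₂ = (2·76.96 − 41)/1 = 112.9 kmol/h.
Outlet amounts (n = n₀ + Σ ν·ξ):
  D: 148 − 1(76.96) = 71.04
  A: 0 + 2(76.96) − 1(112.9) = 41
  B: 0 + 1(112.9) = 112.9
Total out = 225 kmol/h; y_B = 112.9 / 225 = 0.502.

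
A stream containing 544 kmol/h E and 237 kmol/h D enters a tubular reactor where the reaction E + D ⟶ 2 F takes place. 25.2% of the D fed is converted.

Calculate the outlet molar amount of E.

484 kmol/h

D reacted = 0.252 × 237 = 59.72 kmol/h; ν_D = −1, so ξ = 59.72/1 = 59.72 kmol/h.
Outlet amounts (n = n₀ + ν ξ):
  E: 544 − 1(59.72) = 484.3
  D: 237 − 1(59.72) = 177.3
  F: 0 + 2(59.72) = 119.4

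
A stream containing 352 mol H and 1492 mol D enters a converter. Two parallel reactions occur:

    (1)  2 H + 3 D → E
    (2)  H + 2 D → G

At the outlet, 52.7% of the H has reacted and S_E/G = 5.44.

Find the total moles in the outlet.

Conversion of H: H consumed = 0.527 × 352 = 185.5 mol = 2ξ₁ + 1ξ₂.
Selectivity: 1ξ₁ / (1ξ₂) = 5.44 → ξ₁ = 5.44 ξ₂.
Substitute: (2·5.44 + 1) ξ₂ = 185.5 → ξ₂ = 15.61 mol, ξ₁ = 84.94 mol.
Outlet amounts (n = n₀ + Σ ν·ξ):
  H: 352 − 2(84.94) − 1(15.61) = 166.5
  D: 1492 − 3(84.94) − 2(15.61) = 1206
  E: 0 + 1(84.94) = 84.94
  G: 0 + 1(15.61) = 15.61
Total out = 166.5 + 1206 + 84.94 + 15.61 = 1473 mol.

1470 mol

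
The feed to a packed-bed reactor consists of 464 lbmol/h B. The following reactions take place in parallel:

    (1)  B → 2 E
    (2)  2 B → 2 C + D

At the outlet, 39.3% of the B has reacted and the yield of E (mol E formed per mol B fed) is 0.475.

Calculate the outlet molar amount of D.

36.1 lbmol/h

Yield of E: 2ξ₁ / 464 = 0.475 → ξ₁ = 110.2 lbmol/h.
Conversion of B: 1ξ₁ + 2ξ₂ = 0.393 × 464 = 182.4 → ξ₂ = 36.08 lbmol/h.
Outlet amounts (n = n₀ + Σ ν·ξ):
  B: 464 − 1(110.2) − 2(36.08) = 281.6
  E: 0 + 2(110.2) = 220.4
  C: 0 + 2(36.08) = 72.15
  D: 0 + 1(36.08) = 36.08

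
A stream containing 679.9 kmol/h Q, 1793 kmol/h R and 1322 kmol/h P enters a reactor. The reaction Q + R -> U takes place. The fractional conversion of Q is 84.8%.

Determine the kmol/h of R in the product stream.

Q reacted = 0.848 × 679.9 = 576.6 kmol/h; ν_Q = −1, so ξ = 576.6/1 = 576.6 kmol/h.
Outlet amounts (n = n₀ + ν ξ):
  Q: 679.9 − 1(576.6) = 103.3
  R: 1793 − 1(576.6) = 1216
  U: 0 + 1(576.6) = 576.6
  P: 1322 (inert)

1220 kmol/h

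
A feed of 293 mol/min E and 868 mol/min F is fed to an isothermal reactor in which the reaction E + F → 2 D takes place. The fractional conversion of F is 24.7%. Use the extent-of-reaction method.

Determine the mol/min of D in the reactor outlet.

429 mol/min

F reacted = 0.247 × 868 = 214.4 mol/min; ν_F = −1, so ξ = 214.4/1 = 214.4 mol/min.
Outlet amounts (n = n₀ + ν ξ):
  E: 293 − 1(214.4) = 78.6
  F: 868 − 1(214.4) = 653.6
  D: 0 + 2(214.4) = 428.8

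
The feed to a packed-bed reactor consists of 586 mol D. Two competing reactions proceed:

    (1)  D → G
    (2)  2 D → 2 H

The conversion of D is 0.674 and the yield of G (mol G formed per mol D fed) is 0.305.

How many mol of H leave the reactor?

216 mol

Yield of G: 1ξ₁ / 586 = 0.305 → ξ₁ = 178.7 mol.
Conversion of D: 1ξ₁ + 2ξ₂ = 0.674 × 586 = 395 → ξ₂ = 108.1 mol.
Outlet amounts (n = n₀ + Σ ν·ξ):
  D: 586 − 1(178.7) − 2(108.1) = 191
  G: 0 + 1(178.7) = 178.7
  H: 0 + 2(108.1) = 216.2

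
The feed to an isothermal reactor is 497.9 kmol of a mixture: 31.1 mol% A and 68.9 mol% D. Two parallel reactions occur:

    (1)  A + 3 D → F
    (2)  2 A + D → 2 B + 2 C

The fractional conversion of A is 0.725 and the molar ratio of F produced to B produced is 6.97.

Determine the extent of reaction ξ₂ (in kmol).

ξ₂ = 7.04 kmol

Conversion of A: A consumed = 0.725 × 154.8 = 112.3 kmol = 1ξ₁ + 2ξ₂.
Selectivity: 1ξ₁ / (2ξ₂) = 6.97 → ξ₁ = 13.94 ξ₂.
Substitute: (1·13.94 + 2) ξ₂ = 112.3 → ξ₂ = 7.043 kmol, ξ₁ = 98.18 kmol.
Outlet amounts (n = n₀ + Σ ν·ξ):
  A: 154.8 − 1(98.18) − 2(7.043) = 42.58
  D: 343.1 − 3(98.18) − 1(7.043) = 41.48
  F: 0 + 1(98.18) = 98.18
  B: 0 + 2(7.043) = 14.09
  C: 0 + 2(7.043) = 14.09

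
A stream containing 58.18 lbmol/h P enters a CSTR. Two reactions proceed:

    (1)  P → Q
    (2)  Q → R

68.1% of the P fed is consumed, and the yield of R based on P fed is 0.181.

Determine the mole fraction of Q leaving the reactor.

Conversion of P: P consumed = 1ξ₁ = 0.681 × 58.18 → ξ₁ = 39.62 lbmol/h.
Yield of R: 1ξ₂ / 58.18 = 0.181 → ξ₂ = 10.53 lbmol/h.
Outlet amounts (n = n₀ + Σ ν·ξ):
  P: 58.18 − 1(39.62) = 18.56
  Q: 0 + 1(39.62) − 1(10.53) = 29.09
  R: 0 + 1(10.53) = 10.53
Total out = 58.18 lbmol/h; y_Q = 29.09 / 58.18 = 0.5.

0.5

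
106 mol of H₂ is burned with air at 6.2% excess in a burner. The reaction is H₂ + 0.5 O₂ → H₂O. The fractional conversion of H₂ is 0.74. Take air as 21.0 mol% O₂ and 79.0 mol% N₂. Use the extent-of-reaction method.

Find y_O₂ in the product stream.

0.051

Stoichiometric O₂ = 0.5 × 106 = 53 mol; O₂ fed = 53 × 1.062 = 56.29 mol.
N₂ fed = 56.29 × 79/21 = 211.7 mol.
Fuel reacted = 0.74 × 106 → ξ = 78.44 mol.
Outlet (n = n₀ + ν ξ):
  H₂: 106 − 1(78.44) = 27.56
  O₂: 56.29 − 0.5(78.44) = 17.07
  N₂: 211.7 (inert)
  H₂O: 0 + 1(78.44) = 78.44
Total out = 334.8 mol; y_O₂ = 17.07 / 334.8 = 0.05097.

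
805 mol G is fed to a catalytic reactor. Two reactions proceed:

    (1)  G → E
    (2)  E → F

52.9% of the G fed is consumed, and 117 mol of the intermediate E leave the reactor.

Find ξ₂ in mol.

Conversion of G: G consumed = 1ξ₁ = 0.529 × 805 → ξ₁ = 425.8 mol.
E balance: n_E = 0 + 1ξ₁ − 1ξ₂ = 117 → ξ₂ = (1·425.8 − 117)/1 = 308.8 mol.
Outlet amounts (n = n₀ + Σ ν·ξ):
  G: 805 − 1(425.8) = 379.2
  E: 0 + 1(425.8) − 1(308.8) = 117
  F: 0 + 1(308.8) = 308.8

ξ₂ = 309 mol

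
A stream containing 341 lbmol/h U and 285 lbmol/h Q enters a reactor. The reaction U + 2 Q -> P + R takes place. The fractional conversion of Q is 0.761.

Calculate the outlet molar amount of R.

108 lbmol/h

Q reacted = 0.761 × 285 = 216.9 lbmol/h; ν_Q = −2, so ξ = 216.9/2 = 108.4 lbmol/h.
Outlet amounts (n = n₀ + ν ξ):
  U: 341 − 1(108.4) = 232.6
  Q: 285 − 2(108.4) = 68.12
  P: 0 + 1(108.4) = 108.4
  R: 0 + 1(108.4) = 108.4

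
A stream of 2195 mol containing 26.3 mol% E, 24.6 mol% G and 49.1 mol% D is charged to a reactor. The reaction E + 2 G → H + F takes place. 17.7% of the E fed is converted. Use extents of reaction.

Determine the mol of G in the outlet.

336 mol

E reacted = 0.177 × 577.3 = 102.2 mol; ν_E = −1, so ξ = 102.2/1 = 102.2 mol.
Outlet amounts (n = n₀ + ν ξ):
  E: 577.3 − 1(102.2) = 475.1
  G: 540 − 2(102.2) = 335.6
  H: 0 + 1(102.2) = 102.2
  F: 0 + 1(102.2) = 102.2
  D: 1078 (inert)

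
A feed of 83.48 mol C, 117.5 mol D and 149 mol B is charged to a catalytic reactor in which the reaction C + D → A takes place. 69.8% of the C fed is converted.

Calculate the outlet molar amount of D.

C reacted = 0.698 × 83.48 = 58.27 mol; ν_C = −1, so ξ = 58.27/1 = 58.27 mol.
Outlet amounts (n = n₀ + ν ξ):
  C: 83.48 − 1(58.27) = 25.21
  D: 117.5 − 1(58.27) = 59.23
  A: 0 + 1(58.27) = 58.27
  B: 149 (inert)

59.2 mol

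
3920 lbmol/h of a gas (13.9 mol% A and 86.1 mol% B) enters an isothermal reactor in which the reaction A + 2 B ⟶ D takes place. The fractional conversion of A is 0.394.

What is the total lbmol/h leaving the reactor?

A reacted = 0.394 × 544.9 = 214.7 lbmol/h; ν_A = −1, so ξ = 214.7/1 = 214.7 lbmol/h.
Outlet amounts (n = n₀ + ν ξ):
  A: 544.9 − 1(214.7) = 330.2
  B: 3375 − 2(214.7) = 2946
  D: 0 + 1(214.7) = 214.7
Total out = 330.2 + 2946 + 214.7 = 3491 lbmol/h.

3490 lbmol/h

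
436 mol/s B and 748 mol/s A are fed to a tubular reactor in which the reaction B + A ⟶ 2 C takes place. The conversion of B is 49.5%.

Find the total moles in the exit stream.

B reacted = 0.495 × 436 = 215.8 mol/s; ν_B = −1, so ξ = 215.8/1 = 215.8 mol/s.
Outlet amounts (n = n₀ + ν ξ):
  B: 436 − 1(215.8) = 220.2
  A: 748 − 1(215.8) = 532.2
  C: 0 + 2(215.8) = 431.6
Total out = 220.2 + 532.2 + 431.6 = 1184 mol/s.

1180 mol/s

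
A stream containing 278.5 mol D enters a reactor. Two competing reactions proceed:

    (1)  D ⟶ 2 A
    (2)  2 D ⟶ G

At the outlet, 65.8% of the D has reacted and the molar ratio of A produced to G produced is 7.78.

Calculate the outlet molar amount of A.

Conversion of D: D consumed = 0.658 × 278.5 = 183.3 mol = 1ξ₁ + 2ξ₂.
Selectivity: 2ξ₁ / (1ξ₂) = 7.78 → ξ₁ = 3.89 ξ₂.
Substitute: (1·3.89 + 2) ξ₂ = 183.3 → ξ₂ = 31.11 mol, ξ₁ = 121 mol.
Outlet amounts (n = n₀ + Σ ν·ξ):
  D: 278.5 − 1(121) − 2(31.11) = 95.25
  A: 0 + 2(121) = 242.1
  G: 0 + 1(31.11) = 31.11

242 mol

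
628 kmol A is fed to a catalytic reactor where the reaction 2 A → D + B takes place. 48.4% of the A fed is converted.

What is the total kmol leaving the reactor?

628 kmol

A reacted = 0.484 × 628 = 304 kmol; ν_A = −2, so ξ = 304/2 = 152 kmol.
Outlet amounts (n = n₀ + ν ξ):
  A: 628 − 2(152) = 324
  D: 0 + 1(152) = 152
  B: 0 + 1(152) = 152
Total out = 324 + 152 + 152 = 628 kmol.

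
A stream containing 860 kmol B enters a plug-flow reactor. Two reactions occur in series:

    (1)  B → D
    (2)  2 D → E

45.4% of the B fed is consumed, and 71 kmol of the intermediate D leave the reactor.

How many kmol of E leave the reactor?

160 kmol

Conversion of B: B consumed = 1ξ₁ = 0.454 × 860 → ξ₁ = 390.4 kmol.
D balance: n_D = 0 + 1ξ₁ − 2ξ₂ = 71 → ξ₂ = (1·390.4 − 71)/2 = 159.7 kmol.
Outlet amounts (n = n₀ + Σ ν·ξ):
  B: 860 − 1(390.4) = 469.6
  D: 0 + 1(390.4) − 2(159.7) = 71
  E: 0 + 1(159.7) = 159.7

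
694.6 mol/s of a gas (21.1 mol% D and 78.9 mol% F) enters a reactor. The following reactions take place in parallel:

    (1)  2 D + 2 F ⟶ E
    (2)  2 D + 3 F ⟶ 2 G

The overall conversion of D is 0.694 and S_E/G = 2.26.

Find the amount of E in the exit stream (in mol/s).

41.6 mol/s

Conversion of D: D consumed = 0.694 × 146.6 = 101.7 mol/s = 2ξ₁ + 2ξ₂.
Selectivity: 1ξ₁ / (2ξ₂) = 2.26 → ξ₁ = 4.52 ξ₂.
Substitute: (2·4.52 + 2) ξ₂ = 101.7 → ξ₂ = 9.213 mol/s, ξ₁ = 41.64 mol/s.
Outlet amounts (n = n₀ + Σ ν·ξ):
  D: 146.6 − 2(41.64) − 2(9.213) = 44.85
  F: 548 − 2(41.64) − 3(9.213) = 437.1
  E: 0 + 1(41.64) = 41.64
  G: 0 + 2(9.213) = 18.43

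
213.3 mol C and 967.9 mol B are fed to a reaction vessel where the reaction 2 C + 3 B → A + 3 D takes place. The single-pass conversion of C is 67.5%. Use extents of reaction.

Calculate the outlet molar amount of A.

72 mol

C reacted = 0.675 × 213.3 = 144 mol; ν_C = −2, so ξ = 144/2 = 71.99 mol.
Outlet amounts (n = n₀ + ν ξ):
  C: 213.3 − 2(71.99) = 69.32
  B: 967.9 − 3(71.99) = 751.9
  A: 0 + 1(71.99) = 71.99
  D: 0 + 3(71.99) = 216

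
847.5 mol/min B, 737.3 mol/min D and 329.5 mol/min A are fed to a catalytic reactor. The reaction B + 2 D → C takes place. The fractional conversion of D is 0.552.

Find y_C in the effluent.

D reacted = 0.552 × 737.3 = 407 mol/min; ν_D = −2, so ξ = 407/2 = 203.5 mol/min.
Outlet amounts (n = n₀ + ν ξ):
  B: 847.5 − 1(203.5) = 644
  D: 737.3 − 2(203.5) = 330.3
  C: 0 + 1(203.5) = 203.5
  A: 329.5 (inert)
Total out = 1507 mol/min; y_C = 203.5 / 1507 = 0.135.

0.135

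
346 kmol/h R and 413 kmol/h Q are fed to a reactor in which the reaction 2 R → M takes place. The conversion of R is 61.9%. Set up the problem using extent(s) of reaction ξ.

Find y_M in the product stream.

0.164

R reacted = 0.619 × 346 = 214.2 kmol/h; ν_R = −2, so ξ = 214.2/2 = 107.1 kmol/h.
Outlet amounts (n = n₀ + ν ξ):
  R: 346 − 2(107.1) = 131.8
  M: 0 + 1(107.1) = 107.1
  Q: 413 (inert)
Total out = 651.9 kmol/h; y_M = 107.1 / 651.9 = 0.1643.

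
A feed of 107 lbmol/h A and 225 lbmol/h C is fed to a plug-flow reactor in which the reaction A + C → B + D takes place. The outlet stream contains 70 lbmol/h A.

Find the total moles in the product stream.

For A: n = n₀ − 1ξ → 70 = 107 − 1ξ, giving ξ = 37 lbmol/h.
Outlet amounts (n = n₀ + ν ξ):
  A: 107 − 1(37) = 70
  C: 225 − 1(37) = 188
  B: 0 + 1(37) = 37
  D: 0 + 1(37) = 37
Total out = 70 + 188 + 37 + 37 = 332 lbmol/h.

332 lbmol/h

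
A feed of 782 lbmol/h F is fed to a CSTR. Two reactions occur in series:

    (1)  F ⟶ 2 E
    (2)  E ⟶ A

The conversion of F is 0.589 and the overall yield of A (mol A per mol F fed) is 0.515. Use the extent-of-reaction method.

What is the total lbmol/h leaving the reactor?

1240 lbmol/h

Conversion of F: F consumed = 1ξ₁ = 0.589 × 782 → ξ₁ = 460.6 lbmol/h.
Yield of A: 1ξ₂ / 782 = 0.515 → ξ₂ = 402.7 lbmol/h.
Outlet amounts (n = n₀ + Σ ν·ξ):
  F: 782 − 1(460.6) = 321.4
  E: 0 + 2(460.6) − 1(402.7) = 518.5
  A: 0 + 1(402.7) = 402.7
Total out = 321.4 + 518.5 + 402.7 = 1243 lbmol/h.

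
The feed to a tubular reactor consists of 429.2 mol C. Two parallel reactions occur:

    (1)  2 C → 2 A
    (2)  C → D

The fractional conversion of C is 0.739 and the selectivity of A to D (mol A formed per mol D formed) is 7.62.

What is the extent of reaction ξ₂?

Conversion of C: C consumed = 0.739 × 429.2 = 317.2 mol = 2ξ₁ + 1ξ₂.
Selectivity: 2ξ₁ / (1ξ₂) = 7.62 → ξ₁ = 3.81 ξ₂.
Substitute: (2·3.81 + 1) ξ₂ = 317.2 → ξ₂ = 36.8 mol, ξ₁ = 140.2 mol.
Outlet amounts (n = n₀ + Σ ν·ξ):
  C: 429.2 − 2(140.2) − 1(36.8) = 112
  A: 0 + 2(140.2) = 280.4
  D: 0 + 1(36.8) = 36.8

ξ₂ = 36.8 mol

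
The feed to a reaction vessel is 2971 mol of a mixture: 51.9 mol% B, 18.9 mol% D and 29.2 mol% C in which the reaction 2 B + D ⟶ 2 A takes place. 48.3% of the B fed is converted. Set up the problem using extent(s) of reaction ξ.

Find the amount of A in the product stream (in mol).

B reacted = 0.483 × 1542 = 744.8 mol; ν_B = −2, so ξ = 744.8/2 = 372.4 mol.
Outlet amounts (n = n₀ + ν ξ):
  B: 1542 − 2(372.4) = 797.2
  D: 561.5 − 1(372.4) = 189.1
  A: 0 + 2(372.4) = 744.8
  C: 867.5 (inert)

745 mol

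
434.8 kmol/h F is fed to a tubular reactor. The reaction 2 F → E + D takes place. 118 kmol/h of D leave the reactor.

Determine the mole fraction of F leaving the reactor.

0.457

For D: n = n₀ + 1ξ → 118 = 0 + 1ξ, giving ξ = 118 kmol/h.
Outlet amounts (n = n₀ + ν ξ):
  F: 434.8 − 2(118) = 198.8
  E: 0 + 1(118) = 118
  D: 0 + 1(118) = 118
Total out = 434.8 kmol/h; y_F = 198.8 / 434.8 = 0.4572.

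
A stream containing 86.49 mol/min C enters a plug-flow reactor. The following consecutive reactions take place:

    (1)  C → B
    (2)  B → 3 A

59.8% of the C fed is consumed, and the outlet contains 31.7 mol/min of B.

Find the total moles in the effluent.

127 mol/min

Conversion of C: C consumed = 1ξ₁ = 0.598 × 86.49 → ξ₁ = 51.72 mol/min.
B balance: n_B = 0 + 1ξ₁ − 1ξ₂ = 31.7 → ξ₂ = (1·51.72 − 31.7)/1 = 20.02 mol/min.
Outlet amounts (n = n₀ + Σ ν·ξ):
  C: 86.49 − 1(51.72) = 34.77
  B: 0 + 1(51.72) − 1(20.02) = 31.7
  A: 0 + 3(20.02) = 60.06
Total out = 34.77 + 31.7 + 60.06 = 126.5 mol/min.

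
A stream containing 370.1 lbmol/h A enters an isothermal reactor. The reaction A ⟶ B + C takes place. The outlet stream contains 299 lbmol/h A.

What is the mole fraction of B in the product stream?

For A: n = n₀ − 1ξ → 299 = 370.1 − 1ξ, giving ξ = 71.1 lbmol/h.
Outlet amounts (n = n₀ + ν ξ):
  A: 370.1 − 1(71.1) = 299
  B: 0 + 1(71.1) = 71.1
  C: 0 + 1(71.1) = 71.1
Total out = 441.2 lbmol/h; y_B = 71.1 / 441.2 = 0.1612.

0.161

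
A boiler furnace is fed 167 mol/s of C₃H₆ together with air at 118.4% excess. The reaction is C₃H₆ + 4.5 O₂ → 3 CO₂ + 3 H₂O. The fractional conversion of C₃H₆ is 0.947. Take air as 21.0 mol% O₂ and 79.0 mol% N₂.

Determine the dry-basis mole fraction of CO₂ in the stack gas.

Stoichiometric O₂ = 4.5 × 167 = 751.5 mol/s; O₂ fed = 751.5 × 2.184 = 1641 mol/s.
N₂ fed = 1641 × 79/21 = 6174 mol/s.
Fuel reacted = 0.947 × 167 → ξ = 158.1 mol/s.
Outlet (n = n₀ + ν ξ):
  C₃H₆: 167 − 1(158.1) = 8.851
  O₂: 1641 − 4.5(158.1) = 929.6
  N₂: 6174 (inert)
  CO₂: 0 + 3(158.1) = 474.4
  H₂O: 0 + 3(158.1) = 474.4
Dry total = 7587 mol/s; y_CO₂ (dry) = 474.4 / 7587 = 0.06253.

0.0625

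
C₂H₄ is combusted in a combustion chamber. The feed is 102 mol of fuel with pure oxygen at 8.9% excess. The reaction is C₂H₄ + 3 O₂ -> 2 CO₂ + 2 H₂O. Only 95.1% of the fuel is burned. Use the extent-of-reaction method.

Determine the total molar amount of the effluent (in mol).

435 mol

Stoichiometric O₂ = 3 × 102 = 306 mol; O₂ fed = 306 × 1.089 = 333.2 mol.
Fuel reacted = 0.951 × 102 → ξ = 97 mol.
Outlet (n = n₀ + ν ξ):
  C₂H₄: 102 − 1(97) = 4.998
  O₂: 333.2 − 3(97) = 42.23
  CO₂: 0 + 2(97) = 194
  H₂O: 0 + 2(97) = 194
Total out = 4.998 + 42.23 + 194 + 194 = 435.2 mol.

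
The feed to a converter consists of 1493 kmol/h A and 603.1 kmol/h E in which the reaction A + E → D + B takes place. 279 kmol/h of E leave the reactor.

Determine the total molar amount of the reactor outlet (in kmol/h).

2100 kmol/h

For E: n = n₀ − 1ξ → 279 = 603.1 − 1ξ, giving ξ = 324.1 kmol/h.
Outlet amounts (n = n₀ + ν ξ):
  A: 1493 − 1(324.1) = 1169
  E: 603.1 − 1(324.1) = 279
  D: 0 + 1(324.1) = 324.1
  B: 0 + 1(324.1) = 324.1
Total out = 1169 + 279 + 324.1 + 324.1 = 2096 kmol/h.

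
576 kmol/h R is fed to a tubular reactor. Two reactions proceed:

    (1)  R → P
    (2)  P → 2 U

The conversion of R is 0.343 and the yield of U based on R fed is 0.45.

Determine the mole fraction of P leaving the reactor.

Conversion of R: R consumed = 1ξ₁ = 0.343 × 576 → ξ₁ = 197.6 kmol/h.
Yield of U: 2ξ₂ / 576 = 0.45 → ξ₂ = 129.6 kmol/h.
Outlet amounts (n = n₀ + Σ ν·ξ):
  R: 576 − 1(197.6) = 378.4
  P: 0 + 1(197.6) − 1(129.6) = 67.97
  U: 0 + 2(129.6) = 259.2
Total out = 705.6 kmol/h; y_P = 67.97 / 705.6 = 0.09633.

0.0963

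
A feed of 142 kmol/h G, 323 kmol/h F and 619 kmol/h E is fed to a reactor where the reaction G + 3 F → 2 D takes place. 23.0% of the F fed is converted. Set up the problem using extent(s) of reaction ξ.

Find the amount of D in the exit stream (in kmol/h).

F reacted = 0.23 × 323 = 74.29 kmol/h; ν_F = −3, so ξ = 74.29/3 = 24.76 kmol/h.
Outlet amounts (n = n₀ + ν ξ):
  G: 142 − 1(24.76) = 117.2
  F: 323 − 3(24.76) = 248.7
  D: 0 + 2(24.76) = 49.53
  E: 619 (inert)

49.5 kmol/h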